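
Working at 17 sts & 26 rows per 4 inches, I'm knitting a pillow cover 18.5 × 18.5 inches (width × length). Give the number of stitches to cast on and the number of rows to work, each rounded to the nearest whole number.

Cast on 79 stitches and work 120 rows.

Stitch gauge = 17/4 = 4.25 sts/in; 18.5 × 4.25 = 78.62 → 79 sts.
Row gauge = 26/4 = 6.5 rows/in; 18.5 × 6.5 = 120.25 → 120 rows.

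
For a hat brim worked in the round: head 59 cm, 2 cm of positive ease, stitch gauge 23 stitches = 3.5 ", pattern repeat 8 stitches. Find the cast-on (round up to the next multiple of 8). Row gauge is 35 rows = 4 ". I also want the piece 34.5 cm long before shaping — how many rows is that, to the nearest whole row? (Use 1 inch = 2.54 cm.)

Cast on 160 stitches; work 119 rows.

Finished = 59 + 2 = 61 cm.
61 cm × 1/2.54 = 24.02 inches.
23/3.5 = 6.571 sts per in; 24.02 × 6.571 = 157.82 sts.
Next multiple of 8 → 160.
34.5 cm = 13.58 inches; × 8.75 = 118.85 → 119 rows.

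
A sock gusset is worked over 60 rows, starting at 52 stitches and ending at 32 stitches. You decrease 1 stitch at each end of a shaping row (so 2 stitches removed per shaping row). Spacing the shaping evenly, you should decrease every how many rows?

Decrease every 6th row.

Stitches to remove: |32 − 52| = 20.
Shaping rows needed: 20 / 2 = 10.
60 rows / 10 = every 6 rows.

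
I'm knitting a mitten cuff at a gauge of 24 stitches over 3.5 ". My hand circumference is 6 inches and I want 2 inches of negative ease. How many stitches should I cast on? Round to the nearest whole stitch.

Cast on 27 stitches.

Finished = 6 − 2 = 4 in.
24 / 3.5 = 6.857 sts per inch.
4.00 × 6.857 = 27.43 sts.
→ 27 sts.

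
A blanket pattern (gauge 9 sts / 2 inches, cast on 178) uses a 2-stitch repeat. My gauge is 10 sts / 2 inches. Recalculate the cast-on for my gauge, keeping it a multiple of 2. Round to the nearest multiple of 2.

Cast on 198 stitches.

178 × 10 / 9 = 197.78.
Nearest multiple of 2: 198.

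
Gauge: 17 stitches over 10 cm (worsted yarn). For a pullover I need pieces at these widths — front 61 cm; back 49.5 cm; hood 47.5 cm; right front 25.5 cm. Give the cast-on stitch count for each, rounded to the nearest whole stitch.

Rate = 17/10 = 1.7 sts per cm.
front: 61 × 1.7 = 103.70 → 104.
back: 49.5 × 1.7 = 84.15 → 84.
hood: 47.5 × 1.7 = 80.75 → 81.
right front: 25.5 × 1.7 = 43.35 → 43.

front 104; back 84; hood 81; right front 43.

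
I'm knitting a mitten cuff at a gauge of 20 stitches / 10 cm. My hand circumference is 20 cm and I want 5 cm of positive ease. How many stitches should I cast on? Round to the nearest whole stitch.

CO 50 sts.

Finished = 20 + 5 = 25 cm.
20 / 10 = 2 sts per cm.
25.00 × 2 = 50.00 sts.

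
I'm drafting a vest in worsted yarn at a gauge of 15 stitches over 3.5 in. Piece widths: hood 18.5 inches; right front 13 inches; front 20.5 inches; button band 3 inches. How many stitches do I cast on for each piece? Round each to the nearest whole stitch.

hood 79; right front 56; front 88; button band 13.

Rate = 15/3.5 = 4.286 sts per in.
hood: 18.5 × 4.286 = 79.29 → 79.
right front: 13 × 4.286 = 55.71 → 56.
front: 20.5 × 4.286 = 87.86 → 88.
button band: 3 × 4.286 = 12.86 → 13.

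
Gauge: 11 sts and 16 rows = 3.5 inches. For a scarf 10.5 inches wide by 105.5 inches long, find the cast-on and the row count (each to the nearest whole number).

Stitch gauge = 11/3.5 = 3.143 sts/in; 10.5 × 3.143 = 33.00 → 33 sts.
Row gauge = 16/3.5 = 4.571 rows/in; 105.5 × 4.571 = 482.29 → 482 rows.

Cast on 33 stitches and work 482 rows.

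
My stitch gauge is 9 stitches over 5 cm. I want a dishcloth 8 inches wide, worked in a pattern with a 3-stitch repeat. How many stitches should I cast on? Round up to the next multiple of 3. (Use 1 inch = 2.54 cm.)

Cast on 39 stitches.

8 in = 8 × 2.54 = 20.32 cm.
9 / 5 = 1.8 sts/cm.
20.32 × 1.8 = 36.58 sts.
→ 39.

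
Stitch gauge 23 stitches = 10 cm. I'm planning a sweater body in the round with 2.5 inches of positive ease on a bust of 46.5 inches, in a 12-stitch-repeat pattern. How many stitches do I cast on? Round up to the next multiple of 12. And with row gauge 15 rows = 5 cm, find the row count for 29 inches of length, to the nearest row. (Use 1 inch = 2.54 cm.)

Finished = 46.5 + 2.5 = 49 inches.
49 inches × 2.54 = 124.46 cm.
23/10 = 2.3 sts per cm; 124.46 × 2.3 = 286.26 sts.
Next multiple of 12 → 288.
29 inches = 73.66 cm; × 3 = 220.98 → 221 rows.

Cast on 288 stitches; work 221 rows.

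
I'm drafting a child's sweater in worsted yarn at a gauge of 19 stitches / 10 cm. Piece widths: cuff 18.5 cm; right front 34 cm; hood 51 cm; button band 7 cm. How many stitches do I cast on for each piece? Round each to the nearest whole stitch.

Rate = 19/10 = 1.9 sts per cm.
cuff: 18.5 × 1.9 = 35.15 → 35.
right front: 34 × 1.9 = 64.60 → 65.
hood: 51 × 1.9 = 96.90 → 97.
button band: 7 × 1.9 = 13.30 → 13.

cuff 35; right front 65; hood 97; button band 13.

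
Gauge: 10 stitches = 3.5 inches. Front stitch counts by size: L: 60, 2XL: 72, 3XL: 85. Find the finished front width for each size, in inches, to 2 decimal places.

L 21.00 inches; 2XL 25.20 inches; 3XL 29.75 inches.

10/3.5 = 2.857 sts per in.
L: 60 / 2.857 = 21.000 → 21.00 in.
2XL: 72 / 2.857 = 25.200 → 25.20 in.
3XL: 85 / 2.857 = 29.750 → 29.75 in.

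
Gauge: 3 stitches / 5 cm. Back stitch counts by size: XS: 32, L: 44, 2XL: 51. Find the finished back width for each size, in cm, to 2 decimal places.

XS 53.33 cm; L 73.33 cm; 2XL 85.00 cm.

3/5 = 0.6 sts per cm.
XS: 32 / 0.6 = 53.333 → 53.33 cm.
L: 44 / 0.6 = 73.333 → 73.33 cm.
2XL: 51 / 0.6 = 85.000 → 85.00 cm.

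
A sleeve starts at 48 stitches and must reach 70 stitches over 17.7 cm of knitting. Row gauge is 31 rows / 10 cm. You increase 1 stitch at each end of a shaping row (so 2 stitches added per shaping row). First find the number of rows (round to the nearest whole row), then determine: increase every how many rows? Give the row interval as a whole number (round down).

Rows = 17.7 × 3.1 = 54.9 → 55 rows.
Stitches to add: 22 → 11 shaping rows (at 2 st each).
55 / 11 = 5.00 → every 5 rows.

Increase every 5th row.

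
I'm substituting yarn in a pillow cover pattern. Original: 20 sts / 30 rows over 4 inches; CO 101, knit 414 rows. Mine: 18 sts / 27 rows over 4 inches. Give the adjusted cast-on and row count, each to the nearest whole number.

Stitches: 101 × 18/20 = 90.90 → 91.
Rows: 414 × 27/30 = 372.60 → 373.

Cast on 91 stitches; work 373 rows.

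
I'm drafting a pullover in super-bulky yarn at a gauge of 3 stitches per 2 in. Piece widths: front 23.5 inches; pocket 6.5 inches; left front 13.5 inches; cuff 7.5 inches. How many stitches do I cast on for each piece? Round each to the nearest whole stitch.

Rate = 3/2 = 1.5 sts per in.
front: 23.5 × 1.5 = 35.25 → 35.
pocket: 6.5 × 1.5 = 9.75 → 10.
left front: 13.5 × 1.5 = 20.25 → 20.
cuff: 7.5 × 1.5 = 11.25 → 11.

front 35; pocket 10; left front 20; cuff 11.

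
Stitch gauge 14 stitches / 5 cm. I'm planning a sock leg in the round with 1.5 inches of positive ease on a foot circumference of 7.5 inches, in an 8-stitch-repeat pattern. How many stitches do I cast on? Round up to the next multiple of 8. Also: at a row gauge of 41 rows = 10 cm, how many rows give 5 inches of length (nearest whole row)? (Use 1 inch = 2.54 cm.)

Cast on 72 stitches; work 52 rows.

Finished = 7.5 + 1.5 = 9 inches.
9 inches × 2.54 = 22.86 cm.
14/5 = 2.8 sts per cm; 22.86 × 2.8 = 64.01 sts.
Next multiple of 8 → 72.
5 inches = 12.70 cm; × 4.1 = 52.07 → 52 rows.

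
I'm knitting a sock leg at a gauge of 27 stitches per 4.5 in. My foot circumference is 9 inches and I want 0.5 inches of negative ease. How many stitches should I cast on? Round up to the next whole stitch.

Finished = 9 − 0.5 = 8.5 in.
27 / 4.5 = 6 sts per inch.
8.50 × 6 = 51.00 sts.

51 stitches.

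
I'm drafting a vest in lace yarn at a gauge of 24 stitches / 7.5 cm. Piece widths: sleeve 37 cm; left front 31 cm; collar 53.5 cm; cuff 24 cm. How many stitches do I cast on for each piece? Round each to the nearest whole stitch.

Rate = 24/7.5 = 3.2 sts per cm.
sleeve: 37 × 3.2 = 118.40 → 118.
left front: 31 × 3.2 = 99.20 → 99.
collar: 53.5 × 3.2 = 171.20 → 171.
cuff: 24 × 3.2 = 76.80 → 77.

sleeve 118; left front 99; collar 171; cuff 77.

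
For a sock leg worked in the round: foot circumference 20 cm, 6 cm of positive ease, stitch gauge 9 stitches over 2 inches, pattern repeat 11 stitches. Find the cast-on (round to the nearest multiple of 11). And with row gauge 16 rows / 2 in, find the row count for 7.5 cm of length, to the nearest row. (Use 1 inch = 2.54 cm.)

Finished = 20 + 6 = 26 cm.
26 cm × 1/2.54 = 10.24 inches.
9/2 = 4.5 sts per in; 10.24 × 4.5 = 46.06 sts.
Nearest multiple of 11 → 44.
7.5 cm = 2.95 inches; × 8 = 23.62 → 24 rows.

Cast on 44 stitches; work 24 rows.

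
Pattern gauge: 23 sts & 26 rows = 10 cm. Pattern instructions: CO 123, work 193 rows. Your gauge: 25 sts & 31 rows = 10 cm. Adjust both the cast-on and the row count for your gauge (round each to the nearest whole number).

Stitches: 123 × 25/23 = 133.70 → 134.
Rows: 193 × 31/26 = 230.12 → 230.

Cast on 134 stitches; work 230 rows.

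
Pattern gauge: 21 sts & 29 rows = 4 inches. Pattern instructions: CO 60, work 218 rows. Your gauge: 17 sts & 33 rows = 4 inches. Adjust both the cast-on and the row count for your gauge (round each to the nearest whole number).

Cast on 49 stitches; work 248 rows.

Stitches: 60 × 17/21 = 48.57 → 49.
Rows: 218 × 33/29 = 248.07 → 248.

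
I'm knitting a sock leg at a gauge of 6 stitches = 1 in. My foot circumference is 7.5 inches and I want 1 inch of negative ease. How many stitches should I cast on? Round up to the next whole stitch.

CO 39 sts.

Finished = 7.5 − 1 = 6.5 in.
6 / 1 = 6 sts per inch.
6.50 × 6 = 39.00 sts.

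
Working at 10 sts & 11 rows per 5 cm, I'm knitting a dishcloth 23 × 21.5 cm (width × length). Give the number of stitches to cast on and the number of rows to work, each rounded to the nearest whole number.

Stitch gauge = 10/5 = 2 sts/cm; 23 × 2 = 46.00 → 46 sts.
Row gauge = 11/5 = 2.2 rows/cm; 21.5 × 2.2 = 47.30 → 47 rows.

Cast on 46 stitches and work 47 rows.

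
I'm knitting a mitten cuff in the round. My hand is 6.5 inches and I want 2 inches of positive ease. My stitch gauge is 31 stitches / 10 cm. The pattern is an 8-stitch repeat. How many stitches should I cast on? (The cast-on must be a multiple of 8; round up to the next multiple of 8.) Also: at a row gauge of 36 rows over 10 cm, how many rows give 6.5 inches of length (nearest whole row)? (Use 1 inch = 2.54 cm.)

Cast on 72 stitches; work 59 rows.

Finished = 6.5 + 2 = 8.5 inches.
8.5 inches × 2.54 = 21.59 cm.
31/10 = 3.1 sts per cm; 21.59 × 3.1 = 66.93 sts.
Next multiple of 8 → 72.
6.5 inches = 16.51 cm; × 3.6 = 59.44 → 59 rows.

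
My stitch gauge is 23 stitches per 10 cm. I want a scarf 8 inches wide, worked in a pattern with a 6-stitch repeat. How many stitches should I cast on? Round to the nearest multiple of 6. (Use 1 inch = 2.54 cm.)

8 in = 8 × 2.54 = 20.32 cm.
23 / 10 = 2.3 sts/cm.
20.32 × 2.3 = 46.74 sts.
→ 48.

CO 48 sts.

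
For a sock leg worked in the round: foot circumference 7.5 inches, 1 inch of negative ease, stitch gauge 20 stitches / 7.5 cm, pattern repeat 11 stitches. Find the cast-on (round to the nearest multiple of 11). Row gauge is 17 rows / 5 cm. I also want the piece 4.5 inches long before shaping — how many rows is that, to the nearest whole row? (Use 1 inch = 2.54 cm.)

Finished = 7.5 − 1 = 6.5 inches.
6.5 inches × 2.54 = 16.51 cm.
20/7.5 = 2.667 sts per cm; 16.51 × 2.667 = 44.03 sts.
Nearest multiple of 11 → 44.
4.5 inches = 11.43 cm; × 3.4 = 38.86 → 39 rows.

Cast on 44 stitches; work 39 rows.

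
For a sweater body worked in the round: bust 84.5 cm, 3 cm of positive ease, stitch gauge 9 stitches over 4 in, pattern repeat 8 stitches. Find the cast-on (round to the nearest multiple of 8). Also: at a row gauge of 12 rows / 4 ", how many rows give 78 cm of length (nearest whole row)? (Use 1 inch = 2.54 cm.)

Finished = 84.5 + 3 = 87.5 cm.
87.5 cm × 1/2.54 = 34.45 inches.
9/4 = 2.25 sts per in; 34.45 × 2.25 = 77.51 sts.
Nearest multiple of 8 → 80.
78 cm = 30.71 inches; × 3 = 92.13 → 92 rows.

Cast on 80 stitches; work 92 rows.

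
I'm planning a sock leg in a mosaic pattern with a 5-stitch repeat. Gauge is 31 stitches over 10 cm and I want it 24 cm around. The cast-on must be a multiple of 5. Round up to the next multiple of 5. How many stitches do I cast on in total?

CO 75 sts.

31 / 10 = 3.1 sts per cm.
24 × 3.1 = 74.40 sts.
Next multiple of 5: 75.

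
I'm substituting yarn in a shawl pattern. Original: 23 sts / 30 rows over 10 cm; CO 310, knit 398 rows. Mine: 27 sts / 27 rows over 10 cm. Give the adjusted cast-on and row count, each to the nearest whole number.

Stitches: 310 × 27/23 = 363.91 → 364.
Rows: 398 × 27/30 = 358.20 → 358.

Cast on 364 stitches; work 358 rows.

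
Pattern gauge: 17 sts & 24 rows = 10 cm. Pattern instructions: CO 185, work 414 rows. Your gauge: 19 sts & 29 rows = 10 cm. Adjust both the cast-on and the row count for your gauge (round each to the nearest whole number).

Cast on 207 stitches; work 500 rows.

Stitches: 185 × 19/17 = 206.76 → 207.
Rows: 414 × 29/24 = 500.25 → 500.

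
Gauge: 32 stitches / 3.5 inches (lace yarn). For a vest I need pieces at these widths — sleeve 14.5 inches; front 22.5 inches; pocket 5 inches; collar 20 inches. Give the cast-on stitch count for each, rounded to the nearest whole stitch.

Rate = 32/3.5 = 9.143 sts per in.
sleeve: 14.5 × 9.143 = 132.57 → 133.
front: 22.5 × 9.143 = 205.71 → 206.
pocket: 5 × 9.143 = 45.71 → 46.
collar: 20 × 9.143 = 182.86 → 183.

sleeve 133; front 206; pocket 46; collar 183.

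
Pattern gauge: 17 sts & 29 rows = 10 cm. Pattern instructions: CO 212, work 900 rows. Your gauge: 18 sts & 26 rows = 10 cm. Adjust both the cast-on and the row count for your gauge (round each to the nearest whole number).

Stitches: 212 × 18/17 = 224.47 → 224.
Rows: 900 × 26/29 = 806.90 → 807.

Cast on 224 stitches; work 807 rows.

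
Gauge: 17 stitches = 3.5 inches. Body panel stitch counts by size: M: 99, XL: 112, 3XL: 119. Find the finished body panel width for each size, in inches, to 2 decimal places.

17/3.5 = 4.857 sts per in.
M: 99 / 4.857 = 20.382 → 20.38 in.
XL: 112 / 4.857 = 23.059 → 23.06 in.
3XL: 119 / 4.857 = 24.500 → 24.50 in.

M 20.38 inches; XL 23.06 inches; 3XL 24.50 inches.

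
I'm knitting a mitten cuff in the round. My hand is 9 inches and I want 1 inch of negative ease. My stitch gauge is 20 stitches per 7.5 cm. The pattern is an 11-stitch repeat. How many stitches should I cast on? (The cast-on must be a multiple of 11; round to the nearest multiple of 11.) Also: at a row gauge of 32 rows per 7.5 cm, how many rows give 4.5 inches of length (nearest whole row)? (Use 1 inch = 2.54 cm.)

Cast on 55 stitches; work 49 rows.

Finished = 9 − 1 = 8 inches.
8 inches × 2.54 = 20.32 cm.
20/7.5 = 2.667 sts per cm; 20.32 × 2.667 = 54.19 sts.
Nearest multiple of 11 → 55.
4.5 inches = 11.43 cm; × 4.267 = 48.77 → 49 rows.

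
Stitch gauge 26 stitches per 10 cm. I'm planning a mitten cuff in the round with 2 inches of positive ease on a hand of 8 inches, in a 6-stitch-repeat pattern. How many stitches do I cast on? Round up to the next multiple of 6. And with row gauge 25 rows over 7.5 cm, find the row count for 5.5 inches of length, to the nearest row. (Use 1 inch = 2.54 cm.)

Finished = 8 + 2 = 10 inches.
10 inches × 2.54 = 25.40 cm.
26/10 = 2.6 sts per cm; 25.40 × 2.6 = 66.04 sts.
Next multiple of 6 → 72.
5.5 inches = 13.97 cm; × 3.333 = 46.57 → 47 rows.

Cast on 72 stitches; work 47 rows.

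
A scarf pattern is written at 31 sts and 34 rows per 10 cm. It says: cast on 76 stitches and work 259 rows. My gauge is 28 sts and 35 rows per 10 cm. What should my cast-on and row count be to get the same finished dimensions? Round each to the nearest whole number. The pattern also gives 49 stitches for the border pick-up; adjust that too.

Cast on 69 stitches; work 267 rows; border pick-up 44 stitches.

Stitches: 76 × 28/31 = 68.65 → 69.
Rows: 259 × 35/34 = 266.62 → 267.
border pick-up: 49 × 28/31 = 44.26 → 44.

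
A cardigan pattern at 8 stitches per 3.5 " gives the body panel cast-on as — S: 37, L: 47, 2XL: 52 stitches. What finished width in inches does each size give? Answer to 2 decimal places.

8/3.5 = 2.286 sts per in.
S: 37 / 2.286 = 16.188 → 16.19 in.
L: 47 / 2.286 = 20.562 → 20.56 in.
2XL: 52 / 2.286 = 22.750 → 22.75 in.

S 16.19 inches; L 20.56 inches; 2XL 22.75 inches.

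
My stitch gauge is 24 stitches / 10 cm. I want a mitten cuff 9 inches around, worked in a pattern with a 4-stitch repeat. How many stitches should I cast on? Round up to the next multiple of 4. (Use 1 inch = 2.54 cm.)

56 stitches.

9 in = 9 × 2.54 = 22.86 cm.
24 / 10 = 2.4 sts/cm.
22.86 × 2.4 = 54.86 sts.
→ 56.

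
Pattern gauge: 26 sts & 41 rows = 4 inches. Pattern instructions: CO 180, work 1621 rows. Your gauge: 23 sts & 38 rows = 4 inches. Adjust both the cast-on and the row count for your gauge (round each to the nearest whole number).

Cast on 159 stitches; work 1502 rows.

Stitches: 180 × 23/26 = 159.23 → 159.
Rows: 1621 × 38/41 = 1502.39 → 1502.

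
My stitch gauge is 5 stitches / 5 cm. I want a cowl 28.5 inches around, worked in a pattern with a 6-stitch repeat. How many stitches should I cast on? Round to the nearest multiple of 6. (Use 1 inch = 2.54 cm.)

28.5 in = 28.5 × 2.54 = 72.39 cm.
5 / 5 = 1 sts/cm.
72.39 × 1 = 72.39 sts.
→ 72.

Cast on 72 stitches.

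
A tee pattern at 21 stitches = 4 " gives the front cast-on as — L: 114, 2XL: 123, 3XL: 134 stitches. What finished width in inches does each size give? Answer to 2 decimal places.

21/4 = 5.25 sts per in.
L: 114 / 5.25 = 21.714 → 21.71 in.
2XL: 123 / 5.25 = 23.429 → 23.43 in.
3XL: 134 / 5.25 = 25.524 → 25.52 in.

L 21.71 inches; 2XL 23.43 inches; 3XL 25.52 inches.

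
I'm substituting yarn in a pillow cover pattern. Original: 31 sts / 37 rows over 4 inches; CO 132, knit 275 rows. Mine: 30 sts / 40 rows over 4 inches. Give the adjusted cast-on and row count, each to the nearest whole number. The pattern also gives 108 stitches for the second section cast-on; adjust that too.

Cast on 128 stitches; work 297 rows; second section cast-on 105 stitches.

Stitches: 132 × 30/31 = 127.74 → 128.
Rows: 275 × 40/37 = 297.30 → 297.
second section cast-on: 108 × 30/31 = 104.52 → 105.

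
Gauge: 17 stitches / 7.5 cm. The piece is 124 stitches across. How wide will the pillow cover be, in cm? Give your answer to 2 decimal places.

54.71 cm.

17 stitches / 7.5 cm = 2.267 stitches per cm.
124 / 2.267 = 54.706 cm.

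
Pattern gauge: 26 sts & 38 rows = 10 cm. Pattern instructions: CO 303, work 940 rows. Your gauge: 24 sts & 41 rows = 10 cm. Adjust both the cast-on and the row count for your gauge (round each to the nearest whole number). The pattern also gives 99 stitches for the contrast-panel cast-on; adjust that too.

Cast on 280 stitches; work 1014 rows; contrast-panel cast-on 91 stitches.

Stitches: 303 × 24/26 = 279.69 → 280.
Rows: 940 × 41/38 = 1014.21 → 1014.
contrast-panel cast-on: 99 × 24/26 = 91.38 → 91.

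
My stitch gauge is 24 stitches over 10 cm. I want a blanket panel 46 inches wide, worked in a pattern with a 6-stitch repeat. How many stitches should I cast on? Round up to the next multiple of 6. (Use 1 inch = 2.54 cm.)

282 stitches.

46 in = 46 × 2.54 = 116.84 cm.
24 / 10 = 2.4 sts/cm.
116.84 × 2.4 = 280.42 sts.
→ 282.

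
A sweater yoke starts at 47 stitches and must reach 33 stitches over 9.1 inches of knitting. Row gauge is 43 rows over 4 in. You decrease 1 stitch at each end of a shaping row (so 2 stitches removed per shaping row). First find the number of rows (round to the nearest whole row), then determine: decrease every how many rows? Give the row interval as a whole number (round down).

Rows = 9.1 × 10.75 = 97.8 → 98 rows.
Stitches to remove: 14 → 7 shaping rows (at 2 st each).
98 / 7 = 14.00 → every 14 rows.

Decrease every 14th row.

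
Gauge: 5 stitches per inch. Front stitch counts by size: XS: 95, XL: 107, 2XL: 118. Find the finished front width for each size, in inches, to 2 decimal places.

5/1 = 5 sts per in.
XS: 95 / 5 = 19.000 → 19.00 in.
XL: 107 / 5 = 21.400 → 21.40 in.
2XL: 118 / 5 = 23.600 → 23.60 in.

XS 19.00 inches; XL 21.40 inches; 2XL 23.60 inches.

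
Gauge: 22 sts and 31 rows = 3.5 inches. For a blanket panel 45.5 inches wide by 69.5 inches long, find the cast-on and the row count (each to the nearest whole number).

Stitch gauge = 22/3.5 = 6.286 sts/in; 45.5 × 6.286 = 286.00 → 286 sts.
Row gauge = 31/3.5 = 8.857 rows/in; 69.5 × 8.857 = 615.57 → 616 rows.

Cast on 286 stitches and work 616 rows.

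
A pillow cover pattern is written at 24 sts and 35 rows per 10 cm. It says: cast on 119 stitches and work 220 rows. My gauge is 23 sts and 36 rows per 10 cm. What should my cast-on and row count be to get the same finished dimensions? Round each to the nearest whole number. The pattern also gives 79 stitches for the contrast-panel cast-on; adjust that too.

Stitches: 119 × 23/24 = 114.04 → 114.
Rows: 220 × 36/35 = 226.29 → 226.
contrast-panel cast-on: 79 × 23/24 = 75.71 → 76.

Cast on 114 stitches; work 226 rows; contrast-panel cast-on 76 stitches.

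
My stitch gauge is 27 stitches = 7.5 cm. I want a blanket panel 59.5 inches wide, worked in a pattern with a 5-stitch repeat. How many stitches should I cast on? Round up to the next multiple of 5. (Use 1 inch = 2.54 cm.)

CO 545 sts.

59.5 in = 59.5 × 2.54 = 151.13 cm.
27 / 7.5 = 3.6 sts/cm.
151.13 × 3.6 = 544.07 sts.
→ 545.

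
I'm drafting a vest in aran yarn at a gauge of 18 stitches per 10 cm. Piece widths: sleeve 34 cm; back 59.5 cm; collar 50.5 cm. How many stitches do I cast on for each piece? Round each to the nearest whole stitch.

sleeve 61; back 107; collar 91.

Rate = 18/10 = 1.8 sts per cm.
sleeve: 34 × 1.8 = 61.20 → 61.
back: 59.5 × 1.8 = 107.10 → 107.
collar: 50.5 × 1.8 = 90.90 → 91.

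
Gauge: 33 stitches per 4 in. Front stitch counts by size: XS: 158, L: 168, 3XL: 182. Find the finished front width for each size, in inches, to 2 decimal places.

XS 19.15 inches; L 20.36 inches; 3XL 22.06 inches.

33/4 = 8.25 sts per in.
XS: 158 / 8.25 = 19.152 → 19.15 in.
L: 168 / 8.25 = 20.364 → 20.36 in.
3XL: 182 / 8.25 = 22.061 → 22.06 in.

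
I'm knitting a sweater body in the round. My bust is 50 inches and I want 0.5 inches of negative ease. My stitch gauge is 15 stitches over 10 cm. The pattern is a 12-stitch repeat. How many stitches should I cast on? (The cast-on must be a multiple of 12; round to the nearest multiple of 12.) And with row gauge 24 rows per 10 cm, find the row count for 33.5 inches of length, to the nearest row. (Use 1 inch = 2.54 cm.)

Cast on 192 stitches; work 204 rows.

Finished = 50 − 0.5 = 49.5 inches.
49.5 inches × 2.54 = 125.73 cm.
15/10 = 1.5 sts per cm; 125.73 × 1.5 = 188.59 sts.
Nearest multiple of 12 → 192.
33.5 inches = 85.09 cm; × 2.4 = 204.22 → 204 rows.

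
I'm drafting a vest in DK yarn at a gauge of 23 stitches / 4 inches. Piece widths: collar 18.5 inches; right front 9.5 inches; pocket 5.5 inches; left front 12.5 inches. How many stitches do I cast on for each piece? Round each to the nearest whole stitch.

collar 106; right front 55; pocket 32; left front 72.

Rate = 23/4 = 5.75 sts per in.
collar: 18.5 × 5.75 = 106.38 → 106.
right front: 9.5 × 5.75 = 54.62 → 55.
pocket: 5.5 × 5.75 = 31.62 → 32.
left front: 12.5 × 5.75 = 71.88 → 72.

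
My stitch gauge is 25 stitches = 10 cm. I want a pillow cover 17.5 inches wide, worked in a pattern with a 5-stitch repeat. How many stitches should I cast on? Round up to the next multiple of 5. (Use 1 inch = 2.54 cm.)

CO 115 sts.

17.5 in = 17.5 × 2.54 = 44.45 cm.
25 / 10 = 2.5 sts/cm.
44.45 × 2.5 = 111.12 sts.
→ 115.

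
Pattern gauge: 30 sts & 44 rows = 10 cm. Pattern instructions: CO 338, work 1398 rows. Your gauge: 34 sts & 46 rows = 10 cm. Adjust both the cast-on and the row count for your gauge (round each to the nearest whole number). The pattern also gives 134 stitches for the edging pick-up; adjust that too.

Cast on 383 stitches; work 1462 rows; edging pick-up 152 stitches.

Stitches: 338 × 34/30 = 383.07 → 383.
Rows: 1398 × 46/44 = 1461.55 → 1462.
edging pick-up: 134 × 34/30 = 151.87 → 152.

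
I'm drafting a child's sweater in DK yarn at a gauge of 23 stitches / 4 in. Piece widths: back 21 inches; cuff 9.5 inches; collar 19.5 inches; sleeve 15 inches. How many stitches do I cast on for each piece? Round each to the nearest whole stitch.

Rate = 23/4 = 5.75 sts per in.
back: 21 × 5.75 = 120.75 → 121.
cuff: 9.5 × 5.75 = 54.62 → 55.
collar: 19.5 × 5.75 = 112.12 → 112.
sleeve: 15 × 5.75 = 86.25 → 86.

back 121; cuff 55; collar 112; sleeve 86.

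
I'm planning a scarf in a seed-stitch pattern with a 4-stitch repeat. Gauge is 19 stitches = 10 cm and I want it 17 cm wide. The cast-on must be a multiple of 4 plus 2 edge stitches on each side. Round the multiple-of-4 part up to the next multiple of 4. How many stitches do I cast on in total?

Cast on 36 stitches.

19 / 10 = 1.9 sts per cm.
17 × 1.9 = 32.30 sts.
Less 4 edge sts → 28.30 for the repeat.
Next multiple of 4: 32.
Add back 4 edge sts → 36.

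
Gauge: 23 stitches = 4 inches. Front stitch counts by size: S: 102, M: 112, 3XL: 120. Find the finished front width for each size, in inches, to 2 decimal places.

S 17.74 inches; M 19.48 inches; 3XL 20.87 inches.

23/4 = 5.75 sts per in.
S: 102 / 5.75 = 17.739 → 17.74 in.
M: 112 / 5.75 = 19.478 → 19.48 in.
3XL: 120 / 5.75 = 20.870 → 20.87 in.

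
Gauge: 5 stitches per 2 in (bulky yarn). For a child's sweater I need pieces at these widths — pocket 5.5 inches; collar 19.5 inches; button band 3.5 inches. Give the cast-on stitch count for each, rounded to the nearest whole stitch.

Rate = 5/2 = 2.5 sts per in.
pocket: 5.5 × 2.5 = 13.75 → 14.
collar: 19.5 × 2.5 = 48.75 → 49.
button band: 3.5 × 2.5 = 8.75 → 9.

pocket 14; collar 49; button band 9.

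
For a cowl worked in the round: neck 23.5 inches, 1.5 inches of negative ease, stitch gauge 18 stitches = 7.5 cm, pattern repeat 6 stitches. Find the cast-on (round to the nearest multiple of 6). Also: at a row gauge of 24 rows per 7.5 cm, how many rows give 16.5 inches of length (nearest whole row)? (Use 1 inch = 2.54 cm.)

Cast on 132 stitches; work 134 rows.

Finished = 23.5 − 1.5 = 22 inches.
22 inches × 2.54 = 55.88 cm.
18/7.5 = 2.4 sts per cm; 55.88 × 2.4 = 134.11 sts.
Nearest multiple of 6 → 132.
16.5 inches = 41.91 cm; × 3.2 = 134.11 → 134 rows.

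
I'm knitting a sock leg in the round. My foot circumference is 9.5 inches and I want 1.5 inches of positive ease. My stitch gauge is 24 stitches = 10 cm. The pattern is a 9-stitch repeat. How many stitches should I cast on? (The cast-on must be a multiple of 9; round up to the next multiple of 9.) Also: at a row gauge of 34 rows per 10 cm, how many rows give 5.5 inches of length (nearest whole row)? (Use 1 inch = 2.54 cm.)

Finished = 9.5 + 1.5 = 11 inches.
11 inches × 2.54 = 27.94 cm.
24/10 = 2.4 sts per cm; 27.94 × 2.4 = 67.06 sts.
Next multiple of 9 → 72.
5.5 inches = 13.97 cm; × 3.4 = 47.50 → 47 rows.

Cast on 72 stitches; work 47 rows.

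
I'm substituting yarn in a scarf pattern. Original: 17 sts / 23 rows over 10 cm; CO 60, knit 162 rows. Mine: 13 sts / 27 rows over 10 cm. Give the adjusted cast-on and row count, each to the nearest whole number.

Cast on 46 stitches; work 190 rows.

Stitches: 60 × 13/17 = 45.88 → 46.
Rows: 162 × 27/23 = 190.17 → 190.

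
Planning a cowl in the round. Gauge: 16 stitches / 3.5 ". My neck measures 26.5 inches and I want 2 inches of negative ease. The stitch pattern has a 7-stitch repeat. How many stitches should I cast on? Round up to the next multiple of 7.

Finished = 26.5 − 2 = 24.5 inches.
16 / 3.5 = 4.571 sts/in.
24.5 × 4.571 = 112.00 sts.
Next multiple of 7: 112.

CO 112 sts.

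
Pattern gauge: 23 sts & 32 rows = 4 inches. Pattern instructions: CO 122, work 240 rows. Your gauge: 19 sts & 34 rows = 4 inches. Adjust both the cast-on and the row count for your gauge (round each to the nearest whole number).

Stitches: 122 × 19/23 = 100.78 → 101.
Rows: 240 × 34/32 = 255.00 → 255.

Cast on 101 stitches; work 255 rows.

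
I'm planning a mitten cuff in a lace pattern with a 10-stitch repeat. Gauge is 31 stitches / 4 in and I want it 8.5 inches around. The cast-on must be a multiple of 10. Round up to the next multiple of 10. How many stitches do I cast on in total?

31 / 4 = 7.75 sts per inch.
8.5 × 7.75 = 65.88 sts.
Next multiple of 10: 70.

Cast on 70 stitches.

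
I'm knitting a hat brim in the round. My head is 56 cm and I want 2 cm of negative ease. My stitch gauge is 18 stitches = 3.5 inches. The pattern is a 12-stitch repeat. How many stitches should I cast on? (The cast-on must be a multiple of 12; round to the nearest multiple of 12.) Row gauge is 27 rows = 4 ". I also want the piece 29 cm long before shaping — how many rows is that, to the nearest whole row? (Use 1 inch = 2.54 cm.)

Finished = 56 − 2 = 54 cm.
54 cm × 1/2.54 = 21.26 inches.
18/3.5 = 5.143 sts per in; 21.26 × 5.143 = 109.34 sts.
Nearest multiple of 12 → 108.
29 cm = 11.42 inches; × 6.75 = 77.07 → 77 rows.

Cast on 108 stitches; work 77 rows.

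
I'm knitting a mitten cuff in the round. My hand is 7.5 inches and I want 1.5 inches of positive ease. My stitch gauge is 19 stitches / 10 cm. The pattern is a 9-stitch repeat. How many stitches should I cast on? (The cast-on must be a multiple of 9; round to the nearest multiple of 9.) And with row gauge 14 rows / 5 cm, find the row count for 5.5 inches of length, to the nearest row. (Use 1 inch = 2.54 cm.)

Finished = 7.5 + 1.5 = 9 inches.
9 inches × 2.54 = 22.86 cm.
19/10 = 1.9 sts per cm; 22.86 × 1.9 = 43.43 sts.
Nearest multiple of 9 → 45.
5.5 inches = 13.97 cm; × 2.8 = 39.12 → 39 rows.

Cast on 45 stitches; work 39 rows.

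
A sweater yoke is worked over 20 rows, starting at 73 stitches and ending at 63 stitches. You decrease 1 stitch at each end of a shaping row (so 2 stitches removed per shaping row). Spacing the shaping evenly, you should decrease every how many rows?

Stitches to remove: |63 − 73| = 10.
Shaping rows needed: 10 / 2 = 5.
20 rows / 5 = every 4 rows.

Decrease every 4th row.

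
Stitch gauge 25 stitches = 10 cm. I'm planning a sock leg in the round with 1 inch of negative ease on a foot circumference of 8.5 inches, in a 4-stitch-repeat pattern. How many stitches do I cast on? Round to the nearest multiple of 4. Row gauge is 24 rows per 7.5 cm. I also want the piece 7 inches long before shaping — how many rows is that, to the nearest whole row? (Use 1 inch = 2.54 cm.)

Finished = 8.5 − 1 = 7.5 inches.
7.5 inches × 2.54 = 19.05 cm.
25/10 = 2.5 sts per cm; 19.05 × 2.5 = 47.62 sts.
Nearest multiple of 4 → 48.
7 inches = 17.78 cm; × 3.2 = 56.90 → 57 rows.

Cast on 48 stitches; work 57 rows.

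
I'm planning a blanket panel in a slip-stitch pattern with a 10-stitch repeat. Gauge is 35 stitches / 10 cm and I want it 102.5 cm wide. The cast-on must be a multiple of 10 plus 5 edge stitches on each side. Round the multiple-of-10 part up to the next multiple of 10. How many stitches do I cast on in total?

35 / 10 = 3.5 sts per cm.
102.5 × 3.5 = 358.75 sts.
Less 10 edge sts → 348.75 for the repeat.
Next multiple of 10: 350.
Add back 10 edge sts → 360.

Cast on 360 stitches.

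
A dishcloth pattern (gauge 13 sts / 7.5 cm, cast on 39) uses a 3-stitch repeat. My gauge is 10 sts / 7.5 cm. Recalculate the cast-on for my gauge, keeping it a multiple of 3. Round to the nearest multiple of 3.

Cast on 30 stitches.

39 × 10 / 13 = 30.00.
Nearest multiple of 3: 30.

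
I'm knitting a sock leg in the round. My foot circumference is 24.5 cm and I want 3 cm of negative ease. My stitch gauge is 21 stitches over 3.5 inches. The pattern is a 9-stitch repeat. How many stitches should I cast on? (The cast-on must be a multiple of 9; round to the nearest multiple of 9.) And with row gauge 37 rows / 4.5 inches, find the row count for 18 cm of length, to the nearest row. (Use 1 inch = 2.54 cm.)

Cast on 54 stitches; work 58 rows.

Finished = 24.5 − 3 = 21.5 cm.
21.5 cm × 1/2.54 = 8.46 inches.
21/3.5 = 6 sts per in; 8.46 × 6 = 50.79 sts.
Nearest multiple of 9 → 54.
18 cm = 7.09 inches; × 8.222 = 58.27 → 58 rows.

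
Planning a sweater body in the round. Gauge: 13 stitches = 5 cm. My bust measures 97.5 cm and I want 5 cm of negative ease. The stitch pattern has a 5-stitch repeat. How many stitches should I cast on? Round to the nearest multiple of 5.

Finished = 97.5 − 5 = 92.5 cm.
13 / 5 = 2.6 sts/cm.
92.5 × 2.6 = 240.50 sts.
Nearest multiple of 5: 240.

240 stitches.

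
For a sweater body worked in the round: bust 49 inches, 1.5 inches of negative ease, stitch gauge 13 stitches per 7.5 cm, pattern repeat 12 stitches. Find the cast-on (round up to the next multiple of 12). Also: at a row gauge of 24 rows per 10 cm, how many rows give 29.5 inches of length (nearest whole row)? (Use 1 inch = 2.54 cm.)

Finished = 49 − 1.5 = 47.5 inches.
47.5 inches × 2.54 = 120.65 cm.
13/7.5 = 1.733 sts per cm; 120.65 × 1.733 = 209.13 sts.
Next multiple of 12 → 216.
29.5 inches = 74.93 cm; × 2.4 = 179.83 → 180 rows.

Cast on 216 stitches; work 180 rows.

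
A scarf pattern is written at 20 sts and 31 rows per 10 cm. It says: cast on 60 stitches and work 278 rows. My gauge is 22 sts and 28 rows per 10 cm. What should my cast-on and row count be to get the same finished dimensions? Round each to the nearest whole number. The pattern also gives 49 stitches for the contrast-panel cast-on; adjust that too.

Cast on 66 stitches; work 251 rows; contrast-panel cast-on 54 stitches.

Stitches: 60 × 22/20 = 66.00 → 66.
Rows: 278 × 28/31 = 251.10 → 251.
contrast-panel cast-on: 49 × 22/20 = 53.90 → 54.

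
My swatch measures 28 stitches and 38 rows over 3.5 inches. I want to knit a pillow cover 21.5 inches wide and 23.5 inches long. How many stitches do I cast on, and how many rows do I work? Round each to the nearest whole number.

Cast on 172 stitches and work 255 rows.

Stitch gauge = 28/3.5 = 8 sts/in; 21.5 × 8 = 172.00 → 172 sts.
Row gauge = 38/3.5 = 10.857 rows/in; 23.5 × 10.857 = 255.14 → 255 rows.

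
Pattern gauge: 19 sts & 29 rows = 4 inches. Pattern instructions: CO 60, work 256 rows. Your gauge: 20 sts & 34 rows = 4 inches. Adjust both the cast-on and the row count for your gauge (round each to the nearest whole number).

Stitches: 60 × 20/19 = 63.16 → 63.
Rows: 256 × 34/29 = 300.14 → 300.

Cast on 63 stitches; work 300 rows.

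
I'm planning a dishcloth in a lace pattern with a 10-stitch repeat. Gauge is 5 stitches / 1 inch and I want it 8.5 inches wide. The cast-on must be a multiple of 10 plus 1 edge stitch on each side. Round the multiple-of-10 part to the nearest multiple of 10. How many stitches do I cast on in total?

5 / 1 = 5 sts per inch.
8.5 × 5 = 42.50 sts.
Less 2 edge sts → 40.50 for the repeat.
Nearest multiple of 10: 40.
Add back 2 edge sts → 42.

CO 42 sts.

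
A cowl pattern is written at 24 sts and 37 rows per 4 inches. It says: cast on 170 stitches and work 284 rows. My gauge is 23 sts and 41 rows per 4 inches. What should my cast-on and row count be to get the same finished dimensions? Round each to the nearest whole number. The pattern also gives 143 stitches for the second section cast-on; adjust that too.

Cast on 163 stitches; work 315 rows; second section cast-on 137 stitches.

Stitches: 170 × 23/24 = 162.92 → 163.
Rows: 284 × 41/37 = 314.70 → 315.
second section cast-on: 143 × 23/24 = 137.04 → 137.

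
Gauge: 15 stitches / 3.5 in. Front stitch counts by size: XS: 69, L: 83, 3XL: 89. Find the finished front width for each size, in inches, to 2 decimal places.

XS 16.10 inches; L 19.37 inches; 3XL 20.77 inches.

15/3.5 = 4.286 sts per in.
XS: 69 / 4.286 = 16.100 → 16.10 in.
L: 83 / 4.286 = 19.367 → 19.37 in.
3XL: 89 / 4.286 = 20.767 → 20.77 in.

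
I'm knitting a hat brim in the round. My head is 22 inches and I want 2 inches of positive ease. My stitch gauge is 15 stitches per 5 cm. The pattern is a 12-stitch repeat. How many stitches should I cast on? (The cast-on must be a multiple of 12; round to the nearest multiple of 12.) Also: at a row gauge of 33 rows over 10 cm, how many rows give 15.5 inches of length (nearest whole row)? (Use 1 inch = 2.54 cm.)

Finished = 22 + 2 = 24 inches.
24 inches × 2.54 = 60.96 cm.
15/5 = 3 sts per cm; 60.96 × 3 = 182.88 sts.
Nearest multiple of 12 → 180.
15.5 inches = 39.37 cm; × 3.3 = 129.92 → 130 rows.

Cast on 180 stitches; work 130 rows.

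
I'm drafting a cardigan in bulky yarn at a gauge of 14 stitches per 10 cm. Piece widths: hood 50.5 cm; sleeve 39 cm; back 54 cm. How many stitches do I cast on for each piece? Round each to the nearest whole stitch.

Rate = 14/10 = 1.4 sts per cm.
hood: 50.5 × 1.4 = 70.70 → 71.
sleeve: 39 × 1.4 = 54.60 → 55.
back: 54 × 1.4 = 75.60 → 76.

hood 71; sleeve 55; back 76.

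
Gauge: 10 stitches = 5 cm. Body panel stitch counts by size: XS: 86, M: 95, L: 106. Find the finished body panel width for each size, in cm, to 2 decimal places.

10/5 = 2 sts per cm.
XS: 86 / 2 = 43.000 → 43.00 cm.
M: 95 / 2 = 47.500 → 47.50 cm.
L: 106 / 2 = 53.000 → 53.00 cm.

XS 43.00 cm; M 47.50 cm; L 53.00 cm.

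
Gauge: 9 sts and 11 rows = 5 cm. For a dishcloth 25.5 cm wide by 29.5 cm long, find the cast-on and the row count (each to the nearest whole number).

Stitch gauge = 9/5 = 1.8 sts/cm; 25.5 × 1.8 = 45.90 → 46 sts.
Row gauge = 11/5 = 2.2 rows/cm; 29.5 × 2.2 = 64.90 → 65 rows.

Cast on 46 stitches and work 65 rows.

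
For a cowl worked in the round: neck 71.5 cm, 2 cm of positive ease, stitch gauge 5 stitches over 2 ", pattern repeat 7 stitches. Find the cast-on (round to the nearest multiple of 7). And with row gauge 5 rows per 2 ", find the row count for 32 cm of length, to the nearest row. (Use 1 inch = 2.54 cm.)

Cast on 70 stitches; work 31 rows.

Finished = 71.5 + 2 = 73.5 cm.
73.5 cm × 1/2.54 = 28.94 inches.
5/2 = 2.5 sts per in; 28.94 × 2.5 = 72.34 sts.
Nearest multiple of 7 → 70.
32 cm = 12.60 inches; × 2.5 = 31.50 → 31 rows.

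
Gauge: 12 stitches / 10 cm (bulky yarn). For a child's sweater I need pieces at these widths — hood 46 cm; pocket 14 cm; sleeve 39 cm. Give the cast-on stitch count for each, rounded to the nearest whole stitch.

hood 55; pocket 17; sleeve 47.

Rate = 12/10 = 1.2 sts per cm.
hood: 46 × 1.2 = 55.20 → 55.
pocket: 14 × 1.2 = 16.80 → 17.
sleeve: 39 × 1.2 = 46.80 → 47.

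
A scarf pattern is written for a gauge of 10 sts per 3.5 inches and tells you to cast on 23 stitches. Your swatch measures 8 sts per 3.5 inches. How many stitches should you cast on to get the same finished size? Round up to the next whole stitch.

Cast on 19 stitches.

Scale factor = 8 / 10 = 0.800.
23 × 8 / 10 = 18.40 sts.
→ 19 sts.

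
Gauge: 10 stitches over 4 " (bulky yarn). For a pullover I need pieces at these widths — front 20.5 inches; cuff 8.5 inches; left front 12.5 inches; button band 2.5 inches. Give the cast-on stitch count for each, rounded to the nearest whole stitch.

front 51; cuff 21; left front 31; button band 6.

Rate = 10/4 = 2.5 sts per in.
front: 20.5 × 2.5 = 51.25 → 51.
cuff: 8.5 × 2.5 = 21.25 → 21.
left front: 12.5 × 2.5 = 31.25 → 31.
button band: 2.5 × 2.5 = 6.25 → 6.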